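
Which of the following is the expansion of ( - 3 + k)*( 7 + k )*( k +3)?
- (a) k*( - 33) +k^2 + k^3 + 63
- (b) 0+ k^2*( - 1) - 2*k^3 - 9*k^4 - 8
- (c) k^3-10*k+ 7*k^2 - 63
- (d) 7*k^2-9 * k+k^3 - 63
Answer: d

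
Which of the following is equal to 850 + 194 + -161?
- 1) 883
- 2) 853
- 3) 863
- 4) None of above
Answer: 1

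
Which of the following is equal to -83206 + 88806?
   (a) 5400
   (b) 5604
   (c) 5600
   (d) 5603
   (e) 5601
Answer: c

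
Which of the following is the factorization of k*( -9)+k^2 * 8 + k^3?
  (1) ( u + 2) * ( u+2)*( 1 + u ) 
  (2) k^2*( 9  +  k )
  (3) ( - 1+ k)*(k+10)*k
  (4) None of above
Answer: 4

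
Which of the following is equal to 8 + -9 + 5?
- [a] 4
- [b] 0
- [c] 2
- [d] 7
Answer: a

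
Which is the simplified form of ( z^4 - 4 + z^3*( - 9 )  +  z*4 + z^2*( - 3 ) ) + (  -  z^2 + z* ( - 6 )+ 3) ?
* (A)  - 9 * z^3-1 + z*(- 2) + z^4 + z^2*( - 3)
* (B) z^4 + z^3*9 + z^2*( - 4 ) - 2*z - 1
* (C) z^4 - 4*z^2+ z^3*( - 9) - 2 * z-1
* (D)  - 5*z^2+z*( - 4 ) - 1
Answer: C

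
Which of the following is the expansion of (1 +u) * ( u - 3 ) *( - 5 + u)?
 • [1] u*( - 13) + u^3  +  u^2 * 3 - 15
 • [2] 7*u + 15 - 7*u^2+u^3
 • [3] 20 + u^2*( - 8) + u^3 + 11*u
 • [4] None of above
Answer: 2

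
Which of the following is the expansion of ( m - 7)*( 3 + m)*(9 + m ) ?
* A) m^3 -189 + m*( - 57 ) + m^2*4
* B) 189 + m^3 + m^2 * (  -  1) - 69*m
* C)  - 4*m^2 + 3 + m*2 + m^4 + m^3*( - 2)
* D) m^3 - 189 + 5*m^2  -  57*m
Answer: D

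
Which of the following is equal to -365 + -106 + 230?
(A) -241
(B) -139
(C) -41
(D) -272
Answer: A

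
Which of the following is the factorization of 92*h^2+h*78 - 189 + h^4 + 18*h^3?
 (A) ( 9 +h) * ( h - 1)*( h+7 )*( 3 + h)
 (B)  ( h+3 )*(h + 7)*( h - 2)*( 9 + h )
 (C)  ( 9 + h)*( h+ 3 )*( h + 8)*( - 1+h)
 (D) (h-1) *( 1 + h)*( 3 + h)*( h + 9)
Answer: A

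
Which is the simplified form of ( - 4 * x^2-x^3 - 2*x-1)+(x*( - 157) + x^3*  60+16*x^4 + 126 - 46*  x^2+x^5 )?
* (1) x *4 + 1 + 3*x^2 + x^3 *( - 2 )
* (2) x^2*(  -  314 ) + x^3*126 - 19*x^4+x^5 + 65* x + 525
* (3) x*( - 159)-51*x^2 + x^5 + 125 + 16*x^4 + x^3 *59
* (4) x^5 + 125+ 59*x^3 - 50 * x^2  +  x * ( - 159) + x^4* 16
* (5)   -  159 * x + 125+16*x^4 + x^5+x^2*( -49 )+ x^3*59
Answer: 4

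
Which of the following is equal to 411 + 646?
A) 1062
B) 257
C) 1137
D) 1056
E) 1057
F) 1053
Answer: E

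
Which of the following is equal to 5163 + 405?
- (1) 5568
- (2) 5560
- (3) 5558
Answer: 1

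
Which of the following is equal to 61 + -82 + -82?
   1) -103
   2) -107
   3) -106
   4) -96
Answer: 1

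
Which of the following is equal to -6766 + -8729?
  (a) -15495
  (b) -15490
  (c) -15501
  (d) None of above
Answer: a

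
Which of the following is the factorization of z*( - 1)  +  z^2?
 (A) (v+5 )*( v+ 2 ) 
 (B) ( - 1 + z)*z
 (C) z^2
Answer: B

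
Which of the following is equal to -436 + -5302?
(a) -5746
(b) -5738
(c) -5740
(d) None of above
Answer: b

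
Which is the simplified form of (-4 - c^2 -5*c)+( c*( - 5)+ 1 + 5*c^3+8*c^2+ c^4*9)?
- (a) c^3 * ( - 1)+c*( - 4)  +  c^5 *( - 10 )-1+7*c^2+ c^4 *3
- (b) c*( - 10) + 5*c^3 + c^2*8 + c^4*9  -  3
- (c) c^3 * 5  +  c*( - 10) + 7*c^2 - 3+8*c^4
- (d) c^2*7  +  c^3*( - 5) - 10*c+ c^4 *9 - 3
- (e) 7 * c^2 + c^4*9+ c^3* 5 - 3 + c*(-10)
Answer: e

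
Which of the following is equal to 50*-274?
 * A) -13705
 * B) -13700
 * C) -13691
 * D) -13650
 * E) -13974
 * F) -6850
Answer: B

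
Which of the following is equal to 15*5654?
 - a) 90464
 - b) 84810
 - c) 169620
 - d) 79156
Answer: b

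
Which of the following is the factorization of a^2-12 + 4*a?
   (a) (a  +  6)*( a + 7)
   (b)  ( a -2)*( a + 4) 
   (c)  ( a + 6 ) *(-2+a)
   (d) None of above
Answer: c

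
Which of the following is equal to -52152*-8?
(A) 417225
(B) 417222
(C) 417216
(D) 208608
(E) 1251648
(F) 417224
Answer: C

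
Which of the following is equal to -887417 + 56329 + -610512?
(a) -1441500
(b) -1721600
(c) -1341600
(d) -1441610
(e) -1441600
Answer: e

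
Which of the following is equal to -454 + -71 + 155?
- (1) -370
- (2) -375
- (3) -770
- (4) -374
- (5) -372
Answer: 1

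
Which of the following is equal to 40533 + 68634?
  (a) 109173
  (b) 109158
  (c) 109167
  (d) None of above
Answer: c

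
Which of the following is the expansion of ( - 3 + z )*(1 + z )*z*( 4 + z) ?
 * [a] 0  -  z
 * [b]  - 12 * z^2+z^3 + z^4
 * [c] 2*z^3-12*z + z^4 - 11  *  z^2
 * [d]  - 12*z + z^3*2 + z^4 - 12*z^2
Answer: c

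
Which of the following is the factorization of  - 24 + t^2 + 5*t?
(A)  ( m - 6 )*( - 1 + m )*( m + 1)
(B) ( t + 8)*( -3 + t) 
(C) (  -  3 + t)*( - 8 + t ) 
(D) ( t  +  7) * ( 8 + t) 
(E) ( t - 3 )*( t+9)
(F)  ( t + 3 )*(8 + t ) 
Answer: B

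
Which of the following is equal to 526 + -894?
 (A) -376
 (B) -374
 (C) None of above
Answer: C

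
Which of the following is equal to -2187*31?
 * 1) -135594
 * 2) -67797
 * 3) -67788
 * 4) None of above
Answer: 2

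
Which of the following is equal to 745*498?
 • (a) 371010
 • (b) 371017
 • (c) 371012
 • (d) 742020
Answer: a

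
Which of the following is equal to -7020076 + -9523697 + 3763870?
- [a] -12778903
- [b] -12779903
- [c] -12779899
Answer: b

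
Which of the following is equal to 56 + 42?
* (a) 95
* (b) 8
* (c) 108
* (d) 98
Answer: d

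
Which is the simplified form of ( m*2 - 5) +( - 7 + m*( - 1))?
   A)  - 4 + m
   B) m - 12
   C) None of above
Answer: B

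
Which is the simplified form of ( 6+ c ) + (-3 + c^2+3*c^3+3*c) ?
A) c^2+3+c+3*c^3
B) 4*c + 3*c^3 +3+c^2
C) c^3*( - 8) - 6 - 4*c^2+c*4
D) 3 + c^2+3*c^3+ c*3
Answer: B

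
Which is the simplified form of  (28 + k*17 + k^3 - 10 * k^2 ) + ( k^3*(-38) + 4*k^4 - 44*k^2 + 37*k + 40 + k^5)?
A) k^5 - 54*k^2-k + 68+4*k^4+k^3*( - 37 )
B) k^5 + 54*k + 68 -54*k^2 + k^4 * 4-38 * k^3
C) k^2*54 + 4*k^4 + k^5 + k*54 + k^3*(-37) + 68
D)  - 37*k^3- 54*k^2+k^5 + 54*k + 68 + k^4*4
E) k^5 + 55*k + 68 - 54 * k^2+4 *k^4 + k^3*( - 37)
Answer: D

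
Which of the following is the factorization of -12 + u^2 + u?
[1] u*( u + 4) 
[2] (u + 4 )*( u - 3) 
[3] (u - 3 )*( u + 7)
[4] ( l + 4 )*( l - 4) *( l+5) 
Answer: 2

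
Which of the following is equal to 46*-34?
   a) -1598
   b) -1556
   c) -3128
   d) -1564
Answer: d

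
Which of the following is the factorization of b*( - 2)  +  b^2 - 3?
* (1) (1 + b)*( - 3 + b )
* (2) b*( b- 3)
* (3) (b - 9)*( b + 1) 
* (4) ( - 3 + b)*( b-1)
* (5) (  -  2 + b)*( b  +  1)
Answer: 1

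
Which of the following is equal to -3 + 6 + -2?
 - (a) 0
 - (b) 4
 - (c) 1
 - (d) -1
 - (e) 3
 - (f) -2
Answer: c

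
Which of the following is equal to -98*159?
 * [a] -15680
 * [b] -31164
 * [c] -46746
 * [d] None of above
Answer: d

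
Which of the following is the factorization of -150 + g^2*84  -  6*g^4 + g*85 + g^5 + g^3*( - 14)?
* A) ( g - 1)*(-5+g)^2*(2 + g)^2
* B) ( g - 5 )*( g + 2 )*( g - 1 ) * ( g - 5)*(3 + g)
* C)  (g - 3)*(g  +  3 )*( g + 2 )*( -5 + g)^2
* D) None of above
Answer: B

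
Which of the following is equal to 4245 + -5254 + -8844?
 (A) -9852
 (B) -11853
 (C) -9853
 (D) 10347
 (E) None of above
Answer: C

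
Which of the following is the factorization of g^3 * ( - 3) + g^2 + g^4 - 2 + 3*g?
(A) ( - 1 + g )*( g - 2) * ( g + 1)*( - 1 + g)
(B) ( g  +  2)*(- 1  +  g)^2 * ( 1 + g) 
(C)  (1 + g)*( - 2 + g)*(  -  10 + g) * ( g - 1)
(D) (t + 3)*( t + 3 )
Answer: A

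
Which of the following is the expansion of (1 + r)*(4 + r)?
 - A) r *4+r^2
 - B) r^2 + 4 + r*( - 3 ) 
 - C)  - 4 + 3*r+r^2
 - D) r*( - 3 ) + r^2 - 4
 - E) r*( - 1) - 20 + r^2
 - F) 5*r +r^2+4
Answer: F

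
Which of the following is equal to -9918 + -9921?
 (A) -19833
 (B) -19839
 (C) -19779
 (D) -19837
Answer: B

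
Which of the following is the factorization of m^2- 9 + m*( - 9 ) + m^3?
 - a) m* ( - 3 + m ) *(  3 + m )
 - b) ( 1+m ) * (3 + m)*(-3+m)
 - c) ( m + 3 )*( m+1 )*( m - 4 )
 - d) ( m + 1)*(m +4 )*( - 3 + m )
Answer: b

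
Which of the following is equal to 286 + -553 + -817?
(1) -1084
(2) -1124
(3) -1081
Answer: 1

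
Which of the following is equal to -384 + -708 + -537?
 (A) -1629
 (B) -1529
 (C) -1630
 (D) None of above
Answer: A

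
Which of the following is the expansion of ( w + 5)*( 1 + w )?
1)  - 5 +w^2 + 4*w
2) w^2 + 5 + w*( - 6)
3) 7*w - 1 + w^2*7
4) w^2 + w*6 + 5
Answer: 4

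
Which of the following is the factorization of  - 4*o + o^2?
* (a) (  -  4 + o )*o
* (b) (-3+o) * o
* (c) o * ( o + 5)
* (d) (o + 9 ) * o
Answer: a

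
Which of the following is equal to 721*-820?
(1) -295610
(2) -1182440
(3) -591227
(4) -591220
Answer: 4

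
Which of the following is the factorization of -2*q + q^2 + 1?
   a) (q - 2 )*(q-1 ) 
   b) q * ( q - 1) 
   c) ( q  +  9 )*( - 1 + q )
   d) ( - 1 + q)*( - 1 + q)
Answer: d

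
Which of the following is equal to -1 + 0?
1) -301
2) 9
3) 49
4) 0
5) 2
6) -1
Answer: 6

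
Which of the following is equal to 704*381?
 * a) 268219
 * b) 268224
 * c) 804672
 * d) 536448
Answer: b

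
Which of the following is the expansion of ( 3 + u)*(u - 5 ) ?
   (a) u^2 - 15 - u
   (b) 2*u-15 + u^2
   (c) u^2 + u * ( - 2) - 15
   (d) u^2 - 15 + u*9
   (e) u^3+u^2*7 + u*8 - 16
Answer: c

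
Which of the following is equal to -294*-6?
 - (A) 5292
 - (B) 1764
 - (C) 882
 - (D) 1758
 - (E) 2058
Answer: B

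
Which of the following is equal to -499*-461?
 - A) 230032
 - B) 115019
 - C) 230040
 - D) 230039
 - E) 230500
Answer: D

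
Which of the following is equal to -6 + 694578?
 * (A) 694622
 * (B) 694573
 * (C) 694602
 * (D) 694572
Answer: D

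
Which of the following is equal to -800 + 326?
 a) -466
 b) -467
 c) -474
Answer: c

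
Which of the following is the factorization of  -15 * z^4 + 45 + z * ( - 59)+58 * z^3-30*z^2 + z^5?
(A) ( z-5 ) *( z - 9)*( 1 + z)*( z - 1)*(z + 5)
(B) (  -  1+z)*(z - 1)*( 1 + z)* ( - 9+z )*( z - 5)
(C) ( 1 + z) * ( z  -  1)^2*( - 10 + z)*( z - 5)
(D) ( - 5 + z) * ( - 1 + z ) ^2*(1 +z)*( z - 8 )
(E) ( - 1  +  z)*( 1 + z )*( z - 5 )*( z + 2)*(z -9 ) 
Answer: B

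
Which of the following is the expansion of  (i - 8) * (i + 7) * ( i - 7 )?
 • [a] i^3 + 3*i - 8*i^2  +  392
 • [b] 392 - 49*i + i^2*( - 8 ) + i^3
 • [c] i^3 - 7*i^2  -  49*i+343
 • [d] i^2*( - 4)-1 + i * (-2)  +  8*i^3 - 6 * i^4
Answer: b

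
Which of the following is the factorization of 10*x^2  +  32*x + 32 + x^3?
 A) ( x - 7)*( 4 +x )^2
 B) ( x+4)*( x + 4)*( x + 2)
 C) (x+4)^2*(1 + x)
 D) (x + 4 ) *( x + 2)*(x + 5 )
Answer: B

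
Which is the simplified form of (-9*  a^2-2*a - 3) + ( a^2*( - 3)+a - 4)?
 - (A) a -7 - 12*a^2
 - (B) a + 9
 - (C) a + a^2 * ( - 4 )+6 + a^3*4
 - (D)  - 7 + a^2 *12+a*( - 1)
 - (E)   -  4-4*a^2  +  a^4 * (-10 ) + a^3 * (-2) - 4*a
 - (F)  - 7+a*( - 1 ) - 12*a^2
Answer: F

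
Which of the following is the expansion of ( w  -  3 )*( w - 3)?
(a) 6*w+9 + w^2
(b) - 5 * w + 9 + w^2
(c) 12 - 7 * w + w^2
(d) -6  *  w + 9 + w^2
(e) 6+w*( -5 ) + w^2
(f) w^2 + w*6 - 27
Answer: d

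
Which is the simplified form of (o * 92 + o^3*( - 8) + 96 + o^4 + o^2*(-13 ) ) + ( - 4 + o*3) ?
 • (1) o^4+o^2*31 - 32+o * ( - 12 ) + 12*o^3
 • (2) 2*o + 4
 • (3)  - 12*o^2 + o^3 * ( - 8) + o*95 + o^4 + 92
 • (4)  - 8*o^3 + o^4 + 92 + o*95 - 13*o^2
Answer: 4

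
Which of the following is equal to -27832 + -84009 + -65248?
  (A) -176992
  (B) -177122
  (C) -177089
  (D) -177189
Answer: C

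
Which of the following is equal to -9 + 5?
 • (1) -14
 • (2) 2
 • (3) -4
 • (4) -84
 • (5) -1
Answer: 3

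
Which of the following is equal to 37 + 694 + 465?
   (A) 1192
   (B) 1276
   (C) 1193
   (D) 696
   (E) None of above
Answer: E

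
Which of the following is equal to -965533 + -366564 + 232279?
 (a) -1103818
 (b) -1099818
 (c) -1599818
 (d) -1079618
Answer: b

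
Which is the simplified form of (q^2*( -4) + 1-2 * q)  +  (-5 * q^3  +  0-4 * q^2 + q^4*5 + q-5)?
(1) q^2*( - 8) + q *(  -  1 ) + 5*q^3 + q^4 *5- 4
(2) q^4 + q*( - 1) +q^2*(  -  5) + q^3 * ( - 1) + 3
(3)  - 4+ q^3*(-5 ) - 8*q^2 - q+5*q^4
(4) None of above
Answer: 3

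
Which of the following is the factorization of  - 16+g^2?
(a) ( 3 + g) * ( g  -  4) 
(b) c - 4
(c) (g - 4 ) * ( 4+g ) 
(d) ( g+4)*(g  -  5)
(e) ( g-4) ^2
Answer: c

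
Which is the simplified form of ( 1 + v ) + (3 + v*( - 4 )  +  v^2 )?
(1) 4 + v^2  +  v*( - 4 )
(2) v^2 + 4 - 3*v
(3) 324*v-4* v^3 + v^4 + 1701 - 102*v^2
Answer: 2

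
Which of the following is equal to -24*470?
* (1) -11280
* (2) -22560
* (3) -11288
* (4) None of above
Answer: 1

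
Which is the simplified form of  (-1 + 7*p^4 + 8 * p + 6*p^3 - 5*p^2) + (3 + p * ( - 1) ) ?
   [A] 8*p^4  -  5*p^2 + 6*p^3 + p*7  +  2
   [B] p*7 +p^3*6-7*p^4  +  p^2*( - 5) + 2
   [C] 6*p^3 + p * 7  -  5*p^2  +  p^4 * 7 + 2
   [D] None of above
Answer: C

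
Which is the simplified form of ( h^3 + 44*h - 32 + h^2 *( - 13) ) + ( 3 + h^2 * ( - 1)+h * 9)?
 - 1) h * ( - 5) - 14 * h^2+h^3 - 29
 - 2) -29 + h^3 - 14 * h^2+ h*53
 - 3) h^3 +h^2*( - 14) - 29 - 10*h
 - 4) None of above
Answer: 2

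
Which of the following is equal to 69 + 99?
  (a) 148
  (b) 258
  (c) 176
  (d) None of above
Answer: d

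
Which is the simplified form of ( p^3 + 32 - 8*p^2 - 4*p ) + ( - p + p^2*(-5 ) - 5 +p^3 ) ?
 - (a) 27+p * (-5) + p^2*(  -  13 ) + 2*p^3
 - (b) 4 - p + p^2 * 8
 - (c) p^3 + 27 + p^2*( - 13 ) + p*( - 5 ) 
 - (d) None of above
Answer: a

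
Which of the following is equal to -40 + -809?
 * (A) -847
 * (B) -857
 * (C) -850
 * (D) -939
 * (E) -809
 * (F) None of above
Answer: F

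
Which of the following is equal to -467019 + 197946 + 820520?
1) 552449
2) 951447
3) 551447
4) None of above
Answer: 3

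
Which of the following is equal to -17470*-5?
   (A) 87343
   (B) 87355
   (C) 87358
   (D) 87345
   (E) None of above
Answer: E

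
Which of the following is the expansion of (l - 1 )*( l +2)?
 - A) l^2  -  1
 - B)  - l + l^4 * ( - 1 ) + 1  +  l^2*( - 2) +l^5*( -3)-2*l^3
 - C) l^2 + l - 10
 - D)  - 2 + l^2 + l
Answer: D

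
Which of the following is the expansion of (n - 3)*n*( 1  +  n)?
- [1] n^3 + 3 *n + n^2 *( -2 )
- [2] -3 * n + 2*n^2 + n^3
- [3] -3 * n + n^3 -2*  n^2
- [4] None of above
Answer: 3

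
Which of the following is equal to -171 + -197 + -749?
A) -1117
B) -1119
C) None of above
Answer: A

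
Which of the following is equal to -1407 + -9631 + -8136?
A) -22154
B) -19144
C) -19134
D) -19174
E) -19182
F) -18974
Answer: D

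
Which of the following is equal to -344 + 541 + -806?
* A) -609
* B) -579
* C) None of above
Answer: A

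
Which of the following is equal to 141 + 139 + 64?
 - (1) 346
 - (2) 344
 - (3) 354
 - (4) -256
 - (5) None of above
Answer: 2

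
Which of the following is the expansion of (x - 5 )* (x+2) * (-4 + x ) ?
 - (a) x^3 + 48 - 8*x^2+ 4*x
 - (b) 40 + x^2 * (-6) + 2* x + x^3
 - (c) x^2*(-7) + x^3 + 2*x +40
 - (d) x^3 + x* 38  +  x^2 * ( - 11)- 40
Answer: c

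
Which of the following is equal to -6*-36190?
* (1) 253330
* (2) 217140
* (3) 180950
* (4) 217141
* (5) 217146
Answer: 2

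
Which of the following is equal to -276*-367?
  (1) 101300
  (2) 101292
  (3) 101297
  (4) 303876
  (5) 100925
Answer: 2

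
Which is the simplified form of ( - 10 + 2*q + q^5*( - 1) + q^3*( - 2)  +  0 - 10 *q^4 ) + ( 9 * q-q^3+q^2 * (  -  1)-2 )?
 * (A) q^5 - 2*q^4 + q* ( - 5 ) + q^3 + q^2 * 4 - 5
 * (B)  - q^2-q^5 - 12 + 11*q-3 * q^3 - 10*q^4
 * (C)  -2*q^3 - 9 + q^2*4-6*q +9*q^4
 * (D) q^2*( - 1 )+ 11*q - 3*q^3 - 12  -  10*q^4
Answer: B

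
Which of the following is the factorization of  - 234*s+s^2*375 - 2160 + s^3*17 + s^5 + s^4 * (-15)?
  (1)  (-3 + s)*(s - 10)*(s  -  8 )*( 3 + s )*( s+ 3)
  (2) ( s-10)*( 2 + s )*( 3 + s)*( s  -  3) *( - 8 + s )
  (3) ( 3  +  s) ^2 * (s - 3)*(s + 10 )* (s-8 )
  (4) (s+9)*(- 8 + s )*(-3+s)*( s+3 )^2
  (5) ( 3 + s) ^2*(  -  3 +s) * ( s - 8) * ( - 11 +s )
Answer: 1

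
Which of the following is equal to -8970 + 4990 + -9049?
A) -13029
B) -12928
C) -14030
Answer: A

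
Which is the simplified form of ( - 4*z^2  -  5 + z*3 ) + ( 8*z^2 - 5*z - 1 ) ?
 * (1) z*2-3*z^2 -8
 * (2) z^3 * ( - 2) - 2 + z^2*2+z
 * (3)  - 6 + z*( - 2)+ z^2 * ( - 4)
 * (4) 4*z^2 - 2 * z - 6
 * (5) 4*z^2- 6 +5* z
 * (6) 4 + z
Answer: 4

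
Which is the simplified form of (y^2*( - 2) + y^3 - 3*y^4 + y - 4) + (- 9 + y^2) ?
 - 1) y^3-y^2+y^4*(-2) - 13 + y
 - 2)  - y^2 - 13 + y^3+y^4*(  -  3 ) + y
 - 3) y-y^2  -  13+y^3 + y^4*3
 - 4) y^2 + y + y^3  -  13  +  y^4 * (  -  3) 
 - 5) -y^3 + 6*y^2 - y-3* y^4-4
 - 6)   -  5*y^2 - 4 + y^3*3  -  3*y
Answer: 2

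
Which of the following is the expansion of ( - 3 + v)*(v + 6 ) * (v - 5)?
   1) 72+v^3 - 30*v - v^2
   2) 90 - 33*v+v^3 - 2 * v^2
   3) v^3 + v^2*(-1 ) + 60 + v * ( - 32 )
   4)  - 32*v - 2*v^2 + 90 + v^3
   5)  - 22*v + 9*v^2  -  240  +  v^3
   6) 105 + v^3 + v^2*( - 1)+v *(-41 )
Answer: 2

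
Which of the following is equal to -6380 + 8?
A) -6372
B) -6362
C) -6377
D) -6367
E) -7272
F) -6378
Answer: A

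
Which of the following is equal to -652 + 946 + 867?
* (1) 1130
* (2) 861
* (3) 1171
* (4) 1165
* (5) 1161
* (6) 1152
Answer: 5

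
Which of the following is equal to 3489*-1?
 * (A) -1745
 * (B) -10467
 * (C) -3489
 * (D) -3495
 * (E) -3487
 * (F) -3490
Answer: C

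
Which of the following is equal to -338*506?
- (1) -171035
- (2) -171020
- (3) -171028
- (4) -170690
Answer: 3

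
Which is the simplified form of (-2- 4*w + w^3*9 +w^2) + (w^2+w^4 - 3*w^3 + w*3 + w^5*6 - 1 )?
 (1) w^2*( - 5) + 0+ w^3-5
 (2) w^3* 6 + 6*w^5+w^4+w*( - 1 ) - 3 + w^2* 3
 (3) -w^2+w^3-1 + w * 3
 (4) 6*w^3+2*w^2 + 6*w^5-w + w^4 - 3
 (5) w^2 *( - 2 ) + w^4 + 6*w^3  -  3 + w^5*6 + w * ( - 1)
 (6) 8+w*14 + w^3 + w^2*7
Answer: 4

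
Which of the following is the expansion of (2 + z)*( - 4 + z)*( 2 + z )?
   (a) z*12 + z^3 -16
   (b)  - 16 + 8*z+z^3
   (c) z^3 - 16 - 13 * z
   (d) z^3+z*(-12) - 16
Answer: d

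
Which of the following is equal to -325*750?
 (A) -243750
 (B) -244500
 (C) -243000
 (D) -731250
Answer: A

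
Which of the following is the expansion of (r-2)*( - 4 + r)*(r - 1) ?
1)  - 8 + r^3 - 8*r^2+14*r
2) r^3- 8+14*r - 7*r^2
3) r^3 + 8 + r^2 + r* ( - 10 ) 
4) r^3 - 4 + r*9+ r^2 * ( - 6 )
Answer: 2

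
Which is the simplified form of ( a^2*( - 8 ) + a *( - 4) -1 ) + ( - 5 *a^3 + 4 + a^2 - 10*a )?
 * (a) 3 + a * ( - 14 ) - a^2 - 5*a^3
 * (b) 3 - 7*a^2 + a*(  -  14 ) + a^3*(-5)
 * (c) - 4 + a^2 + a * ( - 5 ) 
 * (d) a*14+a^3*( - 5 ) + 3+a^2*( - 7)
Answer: b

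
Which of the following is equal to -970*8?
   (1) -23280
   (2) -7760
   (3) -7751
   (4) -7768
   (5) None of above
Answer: 2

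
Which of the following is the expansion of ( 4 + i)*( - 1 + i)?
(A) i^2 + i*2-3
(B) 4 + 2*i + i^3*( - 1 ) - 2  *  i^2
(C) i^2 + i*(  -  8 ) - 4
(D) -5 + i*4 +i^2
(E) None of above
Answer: E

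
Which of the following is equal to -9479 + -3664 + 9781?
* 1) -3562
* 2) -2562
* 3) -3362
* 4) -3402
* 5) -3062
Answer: 3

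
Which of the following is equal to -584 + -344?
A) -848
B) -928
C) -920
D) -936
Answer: B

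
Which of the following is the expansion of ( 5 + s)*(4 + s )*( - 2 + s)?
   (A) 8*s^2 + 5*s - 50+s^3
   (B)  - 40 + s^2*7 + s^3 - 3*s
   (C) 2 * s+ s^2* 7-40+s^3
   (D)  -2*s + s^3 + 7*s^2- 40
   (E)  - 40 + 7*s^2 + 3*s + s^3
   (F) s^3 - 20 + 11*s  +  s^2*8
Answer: C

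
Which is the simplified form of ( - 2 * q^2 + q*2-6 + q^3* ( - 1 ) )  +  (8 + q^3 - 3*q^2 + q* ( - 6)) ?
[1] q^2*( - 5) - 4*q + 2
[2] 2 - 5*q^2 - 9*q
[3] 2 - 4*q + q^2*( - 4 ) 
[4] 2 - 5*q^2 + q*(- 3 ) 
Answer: 1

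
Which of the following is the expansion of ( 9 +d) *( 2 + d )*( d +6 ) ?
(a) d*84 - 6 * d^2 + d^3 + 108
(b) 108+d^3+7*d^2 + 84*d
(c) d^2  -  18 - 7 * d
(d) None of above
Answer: d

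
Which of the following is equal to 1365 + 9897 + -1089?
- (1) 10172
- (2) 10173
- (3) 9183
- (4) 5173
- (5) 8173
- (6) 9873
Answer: 2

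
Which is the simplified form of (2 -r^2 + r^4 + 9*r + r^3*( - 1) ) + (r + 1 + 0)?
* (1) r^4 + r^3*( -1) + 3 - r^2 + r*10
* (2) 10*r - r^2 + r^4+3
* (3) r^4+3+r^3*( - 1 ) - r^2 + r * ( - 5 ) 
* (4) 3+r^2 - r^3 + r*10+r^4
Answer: 1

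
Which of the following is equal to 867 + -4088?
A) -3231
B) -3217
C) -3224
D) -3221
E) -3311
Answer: D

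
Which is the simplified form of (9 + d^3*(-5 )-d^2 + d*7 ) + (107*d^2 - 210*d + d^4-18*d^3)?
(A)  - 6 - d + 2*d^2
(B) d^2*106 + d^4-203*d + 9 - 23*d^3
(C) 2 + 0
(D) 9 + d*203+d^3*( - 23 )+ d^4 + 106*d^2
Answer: B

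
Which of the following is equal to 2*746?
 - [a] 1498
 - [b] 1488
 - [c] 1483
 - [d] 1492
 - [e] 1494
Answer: d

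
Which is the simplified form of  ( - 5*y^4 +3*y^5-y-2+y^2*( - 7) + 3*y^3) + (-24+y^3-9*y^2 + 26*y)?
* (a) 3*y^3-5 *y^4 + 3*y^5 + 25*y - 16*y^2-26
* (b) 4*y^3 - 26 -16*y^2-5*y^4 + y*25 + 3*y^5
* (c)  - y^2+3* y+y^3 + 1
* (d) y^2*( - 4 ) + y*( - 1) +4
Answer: b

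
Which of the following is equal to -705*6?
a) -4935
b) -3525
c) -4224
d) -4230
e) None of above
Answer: d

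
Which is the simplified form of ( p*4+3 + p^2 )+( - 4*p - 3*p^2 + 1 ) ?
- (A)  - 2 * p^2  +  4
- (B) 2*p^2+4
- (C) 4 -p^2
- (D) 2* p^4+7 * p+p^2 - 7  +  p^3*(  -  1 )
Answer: A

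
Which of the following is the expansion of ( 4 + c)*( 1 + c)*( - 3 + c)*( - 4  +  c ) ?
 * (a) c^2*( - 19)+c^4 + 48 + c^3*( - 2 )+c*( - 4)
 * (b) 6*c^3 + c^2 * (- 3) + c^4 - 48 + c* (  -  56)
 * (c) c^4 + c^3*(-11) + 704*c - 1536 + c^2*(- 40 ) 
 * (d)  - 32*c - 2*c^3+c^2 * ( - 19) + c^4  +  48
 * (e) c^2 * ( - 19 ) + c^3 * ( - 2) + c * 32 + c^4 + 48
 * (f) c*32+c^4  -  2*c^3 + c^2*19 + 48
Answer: e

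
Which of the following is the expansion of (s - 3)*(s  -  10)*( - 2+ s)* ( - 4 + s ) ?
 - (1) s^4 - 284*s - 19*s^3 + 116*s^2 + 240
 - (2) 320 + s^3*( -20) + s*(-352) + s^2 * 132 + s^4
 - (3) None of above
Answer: 1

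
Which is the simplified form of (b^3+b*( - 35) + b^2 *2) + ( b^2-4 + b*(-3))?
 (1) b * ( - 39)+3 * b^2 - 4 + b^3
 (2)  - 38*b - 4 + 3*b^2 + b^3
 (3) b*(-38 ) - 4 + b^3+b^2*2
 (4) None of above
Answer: 2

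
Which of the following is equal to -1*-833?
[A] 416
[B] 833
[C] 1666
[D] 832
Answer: B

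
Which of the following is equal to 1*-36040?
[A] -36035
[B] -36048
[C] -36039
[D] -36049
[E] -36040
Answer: E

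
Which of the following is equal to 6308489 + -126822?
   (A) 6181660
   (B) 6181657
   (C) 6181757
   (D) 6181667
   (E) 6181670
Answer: D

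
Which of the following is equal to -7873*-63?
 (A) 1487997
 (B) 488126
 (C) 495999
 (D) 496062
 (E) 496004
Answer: C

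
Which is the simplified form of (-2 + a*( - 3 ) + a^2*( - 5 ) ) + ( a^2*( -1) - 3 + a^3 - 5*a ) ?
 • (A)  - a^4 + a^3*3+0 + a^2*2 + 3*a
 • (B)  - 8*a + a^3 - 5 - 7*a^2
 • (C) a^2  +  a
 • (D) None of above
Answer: D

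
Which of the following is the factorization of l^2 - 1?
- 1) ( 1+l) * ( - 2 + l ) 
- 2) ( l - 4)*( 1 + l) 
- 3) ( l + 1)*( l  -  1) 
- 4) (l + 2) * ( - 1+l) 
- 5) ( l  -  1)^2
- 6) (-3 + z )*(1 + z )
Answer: 3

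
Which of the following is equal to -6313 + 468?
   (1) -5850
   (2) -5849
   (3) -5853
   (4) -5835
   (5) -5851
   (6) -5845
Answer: 6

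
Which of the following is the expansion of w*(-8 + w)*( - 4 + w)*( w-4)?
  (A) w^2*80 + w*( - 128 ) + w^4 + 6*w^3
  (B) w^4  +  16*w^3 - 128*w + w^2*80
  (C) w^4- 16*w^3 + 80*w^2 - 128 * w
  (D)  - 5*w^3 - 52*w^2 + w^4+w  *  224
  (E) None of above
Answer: C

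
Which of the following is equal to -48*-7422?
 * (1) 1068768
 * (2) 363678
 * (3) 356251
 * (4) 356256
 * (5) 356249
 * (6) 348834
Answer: 4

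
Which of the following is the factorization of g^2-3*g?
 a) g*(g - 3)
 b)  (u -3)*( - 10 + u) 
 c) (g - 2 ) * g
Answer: a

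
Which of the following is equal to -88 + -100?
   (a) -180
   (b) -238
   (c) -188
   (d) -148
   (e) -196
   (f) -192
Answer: c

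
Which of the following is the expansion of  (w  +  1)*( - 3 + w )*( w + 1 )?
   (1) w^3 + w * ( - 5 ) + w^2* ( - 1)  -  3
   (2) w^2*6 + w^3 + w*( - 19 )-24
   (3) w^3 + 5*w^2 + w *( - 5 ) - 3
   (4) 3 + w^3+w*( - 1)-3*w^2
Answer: 1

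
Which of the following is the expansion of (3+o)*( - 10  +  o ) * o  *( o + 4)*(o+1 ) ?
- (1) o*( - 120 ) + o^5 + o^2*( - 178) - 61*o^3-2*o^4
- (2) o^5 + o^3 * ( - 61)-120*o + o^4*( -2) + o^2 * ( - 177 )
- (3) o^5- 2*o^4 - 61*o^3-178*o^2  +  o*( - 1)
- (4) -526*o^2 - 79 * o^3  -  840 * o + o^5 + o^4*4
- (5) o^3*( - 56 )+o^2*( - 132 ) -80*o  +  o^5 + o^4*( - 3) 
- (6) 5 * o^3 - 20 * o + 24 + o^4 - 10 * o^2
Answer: 1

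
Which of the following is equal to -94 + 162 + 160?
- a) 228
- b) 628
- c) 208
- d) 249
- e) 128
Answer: a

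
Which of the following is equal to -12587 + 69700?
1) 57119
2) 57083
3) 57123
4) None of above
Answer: 4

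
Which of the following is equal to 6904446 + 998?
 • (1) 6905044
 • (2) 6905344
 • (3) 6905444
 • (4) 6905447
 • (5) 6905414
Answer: 3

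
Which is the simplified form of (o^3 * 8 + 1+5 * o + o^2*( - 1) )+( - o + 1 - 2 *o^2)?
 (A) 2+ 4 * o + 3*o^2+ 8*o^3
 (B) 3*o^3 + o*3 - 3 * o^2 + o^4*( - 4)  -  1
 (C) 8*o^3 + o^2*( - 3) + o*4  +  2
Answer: C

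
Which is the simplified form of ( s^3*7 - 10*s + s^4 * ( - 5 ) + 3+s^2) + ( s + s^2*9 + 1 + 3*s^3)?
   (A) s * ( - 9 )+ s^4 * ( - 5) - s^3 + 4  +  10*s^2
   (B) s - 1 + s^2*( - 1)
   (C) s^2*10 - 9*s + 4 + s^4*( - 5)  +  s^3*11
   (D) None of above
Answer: D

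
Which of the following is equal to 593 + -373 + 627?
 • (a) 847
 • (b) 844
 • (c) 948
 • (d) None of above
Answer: a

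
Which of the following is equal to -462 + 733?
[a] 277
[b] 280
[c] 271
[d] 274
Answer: c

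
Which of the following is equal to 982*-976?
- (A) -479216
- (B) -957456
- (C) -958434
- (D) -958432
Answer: D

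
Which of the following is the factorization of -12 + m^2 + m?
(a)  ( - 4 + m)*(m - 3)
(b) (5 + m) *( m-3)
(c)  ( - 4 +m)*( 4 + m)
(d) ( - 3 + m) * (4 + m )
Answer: d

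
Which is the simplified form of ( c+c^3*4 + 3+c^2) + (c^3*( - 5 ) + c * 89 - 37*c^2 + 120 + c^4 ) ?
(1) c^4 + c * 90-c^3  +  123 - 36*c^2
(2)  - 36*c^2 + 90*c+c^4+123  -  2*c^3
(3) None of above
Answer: 1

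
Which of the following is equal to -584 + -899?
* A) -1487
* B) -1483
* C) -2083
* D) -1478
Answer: B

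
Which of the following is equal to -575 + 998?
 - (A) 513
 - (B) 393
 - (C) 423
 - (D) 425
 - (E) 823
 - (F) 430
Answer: C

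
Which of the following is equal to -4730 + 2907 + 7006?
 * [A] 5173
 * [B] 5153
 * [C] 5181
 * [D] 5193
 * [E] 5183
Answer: E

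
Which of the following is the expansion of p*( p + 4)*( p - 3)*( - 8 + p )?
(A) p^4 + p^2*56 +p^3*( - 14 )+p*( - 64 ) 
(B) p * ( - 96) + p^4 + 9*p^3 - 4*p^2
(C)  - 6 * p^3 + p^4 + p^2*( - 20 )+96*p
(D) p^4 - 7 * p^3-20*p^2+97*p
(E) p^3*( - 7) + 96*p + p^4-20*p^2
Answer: E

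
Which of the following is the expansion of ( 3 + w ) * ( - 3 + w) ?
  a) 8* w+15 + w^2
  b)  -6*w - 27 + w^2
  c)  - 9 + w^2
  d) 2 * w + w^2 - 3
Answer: c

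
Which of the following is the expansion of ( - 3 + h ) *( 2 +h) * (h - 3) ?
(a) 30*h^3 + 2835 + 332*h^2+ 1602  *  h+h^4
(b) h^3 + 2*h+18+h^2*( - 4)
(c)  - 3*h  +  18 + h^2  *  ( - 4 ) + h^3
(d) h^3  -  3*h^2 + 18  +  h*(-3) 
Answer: c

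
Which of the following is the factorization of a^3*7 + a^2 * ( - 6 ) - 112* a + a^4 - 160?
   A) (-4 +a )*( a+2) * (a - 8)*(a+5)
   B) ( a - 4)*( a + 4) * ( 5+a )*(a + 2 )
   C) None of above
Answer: B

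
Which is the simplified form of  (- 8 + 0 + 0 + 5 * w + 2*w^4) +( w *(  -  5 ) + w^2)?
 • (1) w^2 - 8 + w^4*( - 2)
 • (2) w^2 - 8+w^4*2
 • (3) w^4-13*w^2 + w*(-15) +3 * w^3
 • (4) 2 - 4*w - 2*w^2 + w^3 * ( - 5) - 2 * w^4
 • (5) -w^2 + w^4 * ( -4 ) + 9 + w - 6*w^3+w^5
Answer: 2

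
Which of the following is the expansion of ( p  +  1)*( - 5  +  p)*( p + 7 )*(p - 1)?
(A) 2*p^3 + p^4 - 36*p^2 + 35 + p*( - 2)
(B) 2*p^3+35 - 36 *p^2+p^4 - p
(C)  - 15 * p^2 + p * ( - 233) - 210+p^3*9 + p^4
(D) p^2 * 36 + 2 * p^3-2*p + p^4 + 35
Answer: A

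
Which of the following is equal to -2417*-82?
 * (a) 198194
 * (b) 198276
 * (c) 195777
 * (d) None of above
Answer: a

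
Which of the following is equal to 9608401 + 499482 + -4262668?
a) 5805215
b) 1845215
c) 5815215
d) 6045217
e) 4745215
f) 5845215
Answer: f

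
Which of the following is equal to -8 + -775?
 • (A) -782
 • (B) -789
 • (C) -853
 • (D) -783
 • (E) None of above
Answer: D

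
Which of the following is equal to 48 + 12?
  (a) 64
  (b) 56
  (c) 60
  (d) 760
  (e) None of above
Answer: c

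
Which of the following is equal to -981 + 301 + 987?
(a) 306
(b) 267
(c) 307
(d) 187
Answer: c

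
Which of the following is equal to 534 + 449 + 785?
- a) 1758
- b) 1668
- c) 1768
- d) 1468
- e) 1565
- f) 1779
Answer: c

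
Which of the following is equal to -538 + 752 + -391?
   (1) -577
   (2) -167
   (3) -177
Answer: 3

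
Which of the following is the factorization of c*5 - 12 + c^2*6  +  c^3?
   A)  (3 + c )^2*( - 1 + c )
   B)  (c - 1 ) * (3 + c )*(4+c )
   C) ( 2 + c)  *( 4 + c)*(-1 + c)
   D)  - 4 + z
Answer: B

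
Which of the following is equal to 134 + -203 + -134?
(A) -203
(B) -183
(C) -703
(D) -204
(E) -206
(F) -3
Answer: A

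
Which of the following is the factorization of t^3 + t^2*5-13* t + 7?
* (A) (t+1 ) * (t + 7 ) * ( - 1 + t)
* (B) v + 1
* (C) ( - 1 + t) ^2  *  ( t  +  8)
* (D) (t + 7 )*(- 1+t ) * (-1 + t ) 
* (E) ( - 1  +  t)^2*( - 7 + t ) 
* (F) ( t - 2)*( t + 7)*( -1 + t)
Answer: D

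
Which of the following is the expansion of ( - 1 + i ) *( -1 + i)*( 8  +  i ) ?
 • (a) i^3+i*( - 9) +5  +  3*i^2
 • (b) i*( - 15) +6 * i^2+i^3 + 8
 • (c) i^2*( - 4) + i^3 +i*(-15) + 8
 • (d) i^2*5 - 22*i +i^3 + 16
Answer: b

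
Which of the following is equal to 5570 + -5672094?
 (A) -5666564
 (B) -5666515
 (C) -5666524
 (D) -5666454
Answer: C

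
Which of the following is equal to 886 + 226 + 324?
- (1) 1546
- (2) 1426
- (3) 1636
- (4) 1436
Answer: 4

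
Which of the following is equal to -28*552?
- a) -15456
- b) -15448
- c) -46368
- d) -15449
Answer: a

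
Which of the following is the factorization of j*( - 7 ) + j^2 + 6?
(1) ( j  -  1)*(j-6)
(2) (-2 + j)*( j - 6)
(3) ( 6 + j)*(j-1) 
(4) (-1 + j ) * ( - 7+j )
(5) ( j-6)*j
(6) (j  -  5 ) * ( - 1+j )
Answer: 1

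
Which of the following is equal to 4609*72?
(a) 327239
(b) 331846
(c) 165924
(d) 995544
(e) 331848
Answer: e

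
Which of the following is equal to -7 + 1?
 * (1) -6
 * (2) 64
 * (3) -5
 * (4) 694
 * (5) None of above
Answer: 1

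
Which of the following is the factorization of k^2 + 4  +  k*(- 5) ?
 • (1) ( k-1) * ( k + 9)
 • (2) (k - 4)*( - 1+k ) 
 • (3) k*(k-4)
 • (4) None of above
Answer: 2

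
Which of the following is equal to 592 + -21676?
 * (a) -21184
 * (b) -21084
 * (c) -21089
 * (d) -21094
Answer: b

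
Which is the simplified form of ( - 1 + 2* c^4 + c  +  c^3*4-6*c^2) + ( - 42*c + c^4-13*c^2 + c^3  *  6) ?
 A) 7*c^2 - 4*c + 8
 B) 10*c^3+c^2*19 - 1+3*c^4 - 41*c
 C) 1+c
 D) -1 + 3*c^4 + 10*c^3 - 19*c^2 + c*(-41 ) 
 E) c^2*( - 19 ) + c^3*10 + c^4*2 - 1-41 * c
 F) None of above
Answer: D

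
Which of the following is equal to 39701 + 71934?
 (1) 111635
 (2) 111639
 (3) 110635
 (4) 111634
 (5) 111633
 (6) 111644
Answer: 1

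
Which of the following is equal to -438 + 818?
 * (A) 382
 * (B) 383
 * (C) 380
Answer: C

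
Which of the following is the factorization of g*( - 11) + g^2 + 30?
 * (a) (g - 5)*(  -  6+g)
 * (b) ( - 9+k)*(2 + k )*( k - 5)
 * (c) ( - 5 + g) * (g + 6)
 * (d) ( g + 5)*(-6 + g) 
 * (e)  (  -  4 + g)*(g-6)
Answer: a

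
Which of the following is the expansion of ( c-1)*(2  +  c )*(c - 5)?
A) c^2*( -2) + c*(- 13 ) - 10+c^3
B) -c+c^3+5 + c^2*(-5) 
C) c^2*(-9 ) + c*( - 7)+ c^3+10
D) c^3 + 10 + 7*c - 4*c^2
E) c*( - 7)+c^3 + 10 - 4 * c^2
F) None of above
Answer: E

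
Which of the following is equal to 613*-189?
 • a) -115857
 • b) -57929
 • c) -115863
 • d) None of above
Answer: a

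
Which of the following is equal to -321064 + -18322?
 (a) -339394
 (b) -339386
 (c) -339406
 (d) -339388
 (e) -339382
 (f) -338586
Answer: b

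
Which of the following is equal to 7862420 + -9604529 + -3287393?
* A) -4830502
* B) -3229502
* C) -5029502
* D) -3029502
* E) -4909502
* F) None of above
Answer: C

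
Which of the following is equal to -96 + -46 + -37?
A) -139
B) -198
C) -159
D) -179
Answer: D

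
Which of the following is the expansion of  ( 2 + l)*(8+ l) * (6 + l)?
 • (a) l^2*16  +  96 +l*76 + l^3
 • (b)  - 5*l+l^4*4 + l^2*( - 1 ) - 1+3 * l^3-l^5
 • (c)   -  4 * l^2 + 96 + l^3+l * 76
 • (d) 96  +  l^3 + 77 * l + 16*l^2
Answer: a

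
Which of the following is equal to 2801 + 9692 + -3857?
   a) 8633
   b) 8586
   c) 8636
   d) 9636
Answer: c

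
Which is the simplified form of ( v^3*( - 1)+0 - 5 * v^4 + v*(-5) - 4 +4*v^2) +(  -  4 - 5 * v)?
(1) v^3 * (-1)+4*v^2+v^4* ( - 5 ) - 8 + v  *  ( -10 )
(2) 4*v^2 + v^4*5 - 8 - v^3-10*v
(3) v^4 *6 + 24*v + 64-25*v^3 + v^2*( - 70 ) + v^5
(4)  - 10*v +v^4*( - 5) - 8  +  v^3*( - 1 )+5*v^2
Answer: 1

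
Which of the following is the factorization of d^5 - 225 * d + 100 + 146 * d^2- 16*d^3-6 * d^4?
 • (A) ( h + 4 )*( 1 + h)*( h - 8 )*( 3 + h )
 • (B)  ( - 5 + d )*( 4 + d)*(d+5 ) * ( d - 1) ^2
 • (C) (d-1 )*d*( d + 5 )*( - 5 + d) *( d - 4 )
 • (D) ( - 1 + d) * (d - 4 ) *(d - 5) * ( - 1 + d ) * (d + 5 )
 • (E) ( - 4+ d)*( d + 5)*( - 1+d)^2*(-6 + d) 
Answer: D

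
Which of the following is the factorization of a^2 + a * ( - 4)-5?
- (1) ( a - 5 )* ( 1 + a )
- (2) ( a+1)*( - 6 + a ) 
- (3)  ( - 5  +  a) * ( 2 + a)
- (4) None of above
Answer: 1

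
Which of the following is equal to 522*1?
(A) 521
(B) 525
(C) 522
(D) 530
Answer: C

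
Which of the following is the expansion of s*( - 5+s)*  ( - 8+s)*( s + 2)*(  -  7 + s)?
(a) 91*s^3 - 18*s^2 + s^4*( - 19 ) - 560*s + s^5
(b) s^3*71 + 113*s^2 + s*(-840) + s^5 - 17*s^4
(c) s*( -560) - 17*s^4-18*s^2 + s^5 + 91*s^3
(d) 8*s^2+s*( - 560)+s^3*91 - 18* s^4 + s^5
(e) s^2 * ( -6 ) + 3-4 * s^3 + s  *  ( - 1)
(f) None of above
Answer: f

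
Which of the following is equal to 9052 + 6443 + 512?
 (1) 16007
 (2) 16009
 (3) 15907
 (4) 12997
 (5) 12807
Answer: 1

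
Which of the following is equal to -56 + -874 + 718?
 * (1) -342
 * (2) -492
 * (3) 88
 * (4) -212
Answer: 4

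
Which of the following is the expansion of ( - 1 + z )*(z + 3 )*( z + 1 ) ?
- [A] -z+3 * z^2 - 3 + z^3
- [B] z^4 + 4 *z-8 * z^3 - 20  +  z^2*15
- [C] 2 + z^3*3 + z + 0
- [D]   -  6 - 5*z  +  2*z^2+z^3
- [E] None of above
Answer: A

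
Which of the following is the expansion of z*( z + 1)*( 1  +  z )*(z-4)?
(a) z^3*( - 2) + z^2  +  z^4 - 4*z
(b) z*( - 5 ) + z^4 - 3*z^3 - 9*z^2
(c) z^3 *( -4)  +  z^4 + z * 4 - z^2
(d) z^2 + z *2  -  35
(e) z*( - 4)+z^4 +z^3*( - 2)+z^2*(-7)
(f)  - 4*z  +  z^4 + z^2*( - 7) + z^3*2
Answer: e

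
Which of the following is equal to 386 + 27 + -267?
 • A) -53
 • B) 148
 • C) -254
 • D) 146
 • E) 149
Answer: D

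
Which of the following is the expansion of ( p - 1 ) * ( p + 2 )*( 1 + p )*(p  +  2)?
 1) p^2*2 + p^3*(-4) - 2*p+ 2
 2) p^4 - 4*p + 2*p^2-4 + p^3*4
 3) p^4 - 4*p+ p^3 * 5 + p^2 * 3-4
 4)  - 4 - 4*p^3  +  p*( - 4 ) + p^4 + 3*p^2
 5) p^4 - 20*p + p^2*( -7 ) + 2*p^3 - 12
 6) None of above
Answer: 6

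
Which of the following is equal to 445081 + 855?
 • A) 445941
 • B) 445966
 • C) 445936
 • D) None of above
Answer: C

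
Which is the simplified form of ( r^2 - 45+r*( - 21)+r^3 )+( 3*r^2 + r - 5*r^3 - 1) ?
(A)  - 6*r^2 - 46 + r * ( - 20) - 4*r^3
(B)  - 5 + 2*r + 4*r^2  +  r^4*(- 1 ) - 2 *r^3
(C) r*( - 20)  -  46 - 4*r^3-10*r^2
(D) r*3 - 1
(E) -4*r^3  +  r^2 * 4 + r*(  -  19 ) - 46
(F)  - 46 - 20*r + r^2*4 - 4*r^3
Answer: F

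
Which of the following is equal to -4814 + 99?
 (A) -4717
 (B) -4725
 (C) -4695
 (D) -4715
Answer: D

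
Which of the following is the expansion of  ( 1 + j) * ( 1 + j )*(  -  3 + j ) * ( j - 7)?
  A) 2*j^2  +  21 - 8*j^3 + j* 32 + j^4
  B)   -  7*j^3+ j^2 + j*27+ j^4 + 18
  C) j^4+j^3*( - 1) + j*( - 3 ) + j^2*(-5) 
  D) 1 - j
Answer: A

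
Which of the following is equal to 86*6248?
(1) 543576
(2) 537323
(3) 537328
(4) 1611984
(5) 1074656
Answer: 3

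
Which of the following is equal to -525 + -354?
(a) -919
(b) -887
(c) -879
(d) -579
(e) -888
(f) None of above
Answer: c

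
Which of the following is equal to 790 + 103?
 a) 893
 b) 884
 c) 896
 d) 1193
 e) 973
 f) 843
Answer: a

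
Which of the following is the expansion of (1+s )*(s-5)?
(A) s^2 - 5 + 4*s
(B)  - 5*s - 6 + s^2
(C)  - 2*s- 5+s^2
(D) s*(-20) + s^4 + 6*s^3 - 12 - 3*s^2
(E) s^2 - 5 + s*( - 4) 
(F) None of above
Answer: E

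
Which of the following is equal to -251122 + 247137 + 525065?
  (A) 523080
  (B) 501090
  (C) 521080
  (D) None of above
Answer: C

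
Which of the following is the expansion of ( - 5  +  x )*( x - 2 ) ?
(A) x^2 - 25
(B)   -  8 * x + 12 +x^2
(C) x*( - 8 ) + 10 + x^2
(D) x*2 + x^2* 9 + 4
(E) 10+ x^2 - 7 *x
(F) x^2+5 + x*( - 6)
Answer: E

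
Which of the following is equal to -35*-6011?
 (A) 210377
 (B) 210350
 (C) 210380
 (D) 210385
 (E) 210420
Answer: D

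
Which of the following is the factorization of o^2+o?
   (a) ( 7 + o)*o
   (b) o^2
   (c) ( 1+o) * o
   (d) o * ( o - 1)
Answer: c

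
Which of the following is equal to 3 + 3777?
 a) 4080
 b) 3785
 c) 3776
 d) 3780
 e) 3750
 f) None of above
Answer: d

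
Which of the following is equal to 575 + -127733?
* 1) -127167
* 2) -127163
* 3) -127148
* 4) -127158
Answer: 4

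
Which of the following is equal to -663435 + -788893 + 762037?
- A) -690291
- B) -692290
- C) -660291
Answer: A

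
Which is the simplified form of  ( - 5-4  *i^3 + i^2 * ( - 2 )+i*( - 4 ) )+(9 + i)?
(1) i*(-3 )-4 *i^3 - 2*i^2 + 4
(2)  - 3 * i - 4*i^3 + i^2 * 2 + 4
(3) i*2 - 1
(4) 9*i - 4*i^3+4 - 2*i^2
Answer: 1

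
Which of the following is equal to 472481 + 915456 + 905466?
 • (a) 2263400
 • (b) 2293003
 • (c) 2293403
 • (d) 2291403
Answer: c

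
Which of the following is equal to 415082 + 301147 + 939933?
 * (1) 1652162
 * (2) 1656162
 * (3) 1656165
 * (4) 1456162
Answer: 2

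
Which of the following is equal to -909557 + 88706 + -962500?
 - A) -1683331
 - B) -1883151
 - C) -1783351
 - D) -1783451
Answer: C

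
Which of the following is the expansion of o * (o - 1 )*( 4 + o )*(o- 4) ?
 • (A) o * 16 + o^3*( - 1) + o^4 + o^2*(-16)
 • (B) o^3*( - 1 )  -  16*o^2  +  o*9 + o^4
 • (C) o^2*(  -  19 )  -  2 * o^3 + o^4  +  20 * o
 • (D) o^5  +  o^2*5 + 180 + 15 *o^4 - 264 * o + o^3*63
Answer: A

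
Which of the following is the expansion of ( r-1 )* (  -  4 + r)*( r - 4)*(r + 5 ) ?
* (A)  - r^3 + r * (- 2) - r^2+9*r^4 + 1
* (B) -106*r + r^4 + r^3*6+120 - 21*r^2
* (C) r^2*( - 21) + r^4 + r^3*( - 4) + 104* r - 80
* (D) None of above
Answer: C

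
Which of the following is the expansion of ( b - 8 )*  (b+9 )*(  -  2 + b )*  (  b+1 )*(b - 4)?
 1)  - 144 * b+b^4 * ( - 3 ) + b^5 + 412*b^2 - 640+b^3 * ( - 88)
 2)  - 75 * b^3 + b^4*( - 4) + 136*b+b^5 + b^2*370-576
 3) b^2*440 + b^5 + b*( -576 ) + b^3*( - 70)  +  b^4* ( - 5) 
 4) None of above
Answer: 4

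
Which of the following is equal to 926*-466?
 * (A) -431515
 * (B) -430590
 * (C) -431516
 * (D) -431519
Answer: C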